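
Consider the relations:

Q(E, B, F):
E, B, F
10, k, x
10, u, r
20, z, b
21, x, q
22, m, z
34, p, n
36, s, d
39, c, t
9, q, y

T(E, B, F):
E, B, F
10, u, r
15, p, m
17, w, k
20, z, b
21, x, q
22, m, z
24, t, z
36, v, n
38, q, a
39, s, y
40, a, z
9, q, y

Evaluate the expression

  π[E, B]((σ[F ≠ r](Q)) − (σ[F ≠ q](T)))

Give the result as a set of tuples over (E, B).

{(10, k), (21, x), (34, p), (36, s), (39, c)}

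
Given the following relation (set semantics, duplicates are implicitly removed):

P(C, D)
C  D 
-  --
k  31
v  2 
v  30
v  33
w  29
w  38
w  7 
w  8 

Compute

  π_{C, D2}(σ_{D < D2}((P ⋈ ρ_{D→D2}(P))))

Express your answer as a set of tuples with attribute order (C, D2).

{(v, 30), (v, 33), (w, 29), (w, 38), (w, 8)}

ρ[D→D2]: schema becomes (C, D2); tuples unchanged.
Natural join on C: {(k, 31, 31), (v, 2, 2), (v, 2, 30), (v, 2, 33), (v, 30, 2), (v, 30, 30), (v, 30, 33), (v, 33, 2), (v, 33, 30), (v, 33, 33), (w, 29, 29), (w, 29, 38), (w, 29, 7), (w, 29, 8), (w, 38, 29), (w, 38, 38), (w, 38, 7), (w, 38, 8), (w, 7, 29), (w, 7, 38), (w, 7, 7), (w, 7, 8), (w, 8, 29), (w, 8, 38), (w, 8, 7), (w, 8, 8)}
σ[D < D2]: keep tuples satisfying D < D2 → {(v, 2, 30), (v, 2, 33), (v, 30, 33), (w, 29, 38), (w, 7, 29), (w, 7, 38), (w, 7, 8), (w, 8, 29), (w, 8, 38)}
Projecting to C, D2 (4 duplicate(s) eliminated): {(v, 30), (v, 33), (w, 29), (w, 38), (w, 8)}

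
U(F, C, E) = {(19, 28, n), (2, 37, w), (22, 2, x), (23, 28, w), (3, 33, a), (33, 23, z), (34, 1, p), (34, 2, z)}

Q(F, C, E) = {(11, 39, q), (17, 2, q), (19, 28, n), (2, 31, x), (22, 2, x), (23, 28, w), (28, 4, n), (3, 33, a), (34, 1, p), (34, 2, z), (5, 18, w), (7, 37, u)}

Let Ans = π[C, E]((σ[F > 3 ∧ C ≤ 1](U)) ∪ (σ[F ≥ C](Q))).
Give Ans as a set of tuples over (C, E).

{(1, p), (2, q), (2, x), (2, z), (4, n)}

Selection F > 3 ∧ C ≤ 1: {(34, 1, p)}
Selection F ≥ C: {(17, 2, q), (22, 2, x), (28, 4, n), (34, 1, p), (34, 2, z)}
Union: {(34, 1, p)} with {(17, 2, q), (22, 2, x), (28, 4, n), (34, 1, p), (34, 2, z)} → {(17, 2, q), (22, 2, x), (28, 4, n), (34, 1, p), (34, 2, z)}
π_{C, E} gives {(1, p), (2, q), (2, x), (2, z), (4, n)}.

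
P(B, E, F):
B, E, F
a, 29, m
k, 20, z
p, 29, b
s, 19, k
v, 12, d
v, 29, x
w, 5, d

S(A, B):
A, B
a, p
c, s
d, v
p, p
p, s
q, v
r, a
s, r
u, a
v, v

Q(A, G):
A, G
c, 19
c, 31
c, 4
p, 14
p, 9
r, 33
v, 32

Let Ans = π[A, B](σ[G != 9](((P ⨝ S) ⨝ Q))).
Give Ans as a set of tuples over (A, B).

Joining P and S on B yields {(a, 29, m, r), (a, 29, m, u), (p, 29, b, a), (p, 29, b, p), (s, 19, k, c), (s, 19, k, p), (v, 12, d, d), (v, 12, d, q), (v, 12, d, v), (v, 29, x, d), (v, 29, x, q), (v, 29, x, v)}.
Joining (P ⨝ S) and Q on A yields {(a, 29, m, r, 33), (p, 29, b, p, 14), (p, 29, b, p, 9), (s, 19, k, c, 19), (s, 19, k, c, 31), (s, 19, k, c, 4), (s, 19, k, p, 14), (s, 19, k, p, 9), (v, 12, d, v, 32), (v, 29, x, v, 32)}.
Apply σ_{G != 9}; surviving tuples: {(a, 29, m, r, 33), (p, 29, b, p, 14), (s, 19, k, c, 19), (s, 19, k, c, 31), (s, 19, k, c, 4), (s, 19, k, p, 14), (v, 12, d, v, 32), (v, 29, x, v, 32)}
Projecting to A, B (3 duplicate(s) eliminated): {(c, s), (p, p), (p, s), (r, a), (v, v)}

{(c, s), (p, p), (p, s), (r, a), (v, v)}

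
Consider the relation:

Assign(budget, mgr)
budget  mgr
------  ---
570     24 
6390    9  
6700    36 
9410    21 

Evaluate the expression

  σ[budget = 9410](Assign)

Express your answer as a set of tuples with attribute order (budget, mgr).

{(9410, 21)}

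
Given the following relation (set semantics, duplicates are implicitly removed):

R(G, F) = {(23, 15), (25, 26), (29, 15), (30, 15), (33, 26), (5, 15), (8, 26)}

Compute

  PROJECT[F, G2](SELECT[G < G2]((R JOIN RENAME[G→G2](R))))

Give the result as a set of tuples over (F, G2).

{(15, 23), (15, 29), (15, 30), (26, 25), (26, 33)}

ρ[G→G2]: schema becomes (G2, F); tuples unchanged.
R ⋈ RENAME[G→G2](R) (natural join on F): {(23, 15, 23), (23, 15, 29), (23, 15, 30), (23, 15, 5), (25, 26, 25), (25, 26, 33), (25, 26, 8), (29, 15, 23), (29, 15, 29), (29, 15, 30), (29, 15, 5), (30, 15, 23), (30, 15, 29), (30, 15, 30), (30, 15, 5), (33, 26, 25), (33, 26, 33), (33, 26, 8), (5, 15, 23), (5, 15, 29), (5, 15, 30), (5, 15, 5), (8, 26, 25), (8, 26, 33), (8, 26, 8)}
Selection G < G2: {(23, 15, 29), (23, 15, 30), (25, 26, 33), (29, 15, 30), (5, 15, 23), (5, 15, 29), (5, 15, 30), (8, 26, 25), (8, 26, 33)}
π[F, G2]: project onto (F, G2) (4 duplicate(s) eliminated) → {(15, 23), (15, 29), (15, 30), (26, 25), (26, 33)}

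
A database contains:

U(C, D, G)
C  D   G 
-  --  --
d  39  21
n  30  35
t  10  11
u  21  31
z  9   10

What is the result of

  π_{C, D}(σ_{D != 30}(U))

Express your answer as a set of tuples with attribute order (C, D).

σ[D != 30]: keep tuples satisfying D != 30 → {(d, 39, 21), (t, 10, 11), (u, 21, 31), (z, 9, 10)}
π_{C, D} gives {(d, 39), (t, 10), (u, 21), (z, 9)}.

{(d, 39), (t, 10), (u, 21), (z, 9)}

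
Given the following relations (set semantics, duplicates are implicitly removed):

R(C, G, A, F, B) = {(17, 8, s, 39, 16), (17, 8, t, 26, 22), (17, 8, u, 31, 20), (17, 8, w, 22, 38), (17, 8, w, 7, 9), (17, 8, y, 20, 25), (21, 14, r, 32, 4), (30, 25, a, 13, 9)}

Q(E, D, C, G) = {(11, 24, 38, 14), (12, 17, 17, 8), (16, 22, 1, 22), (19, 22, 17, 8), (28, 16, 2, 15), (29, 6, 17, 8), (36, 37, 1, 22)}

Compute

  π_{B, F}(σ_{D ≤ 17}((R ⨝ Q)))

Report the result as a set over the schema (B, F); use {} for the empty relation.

{(16, 39), (20, 31), (22, 26), (25, 20), (38, 22), (9, 7)}

Joining R and Q on C, G yields {(17, 8, s, 39, 16, 12, 17), (17, 8, s, 39, 16, 19, 22), (17, 8, s, 39, 16, 29, 6), (17, 8, t, 26, 22, 12, 17), (17, 8, t, 26, 22, 19, 22), (17, 8, t, 26, 22, 29, 6), (17, 8, u, 31, 20, 12, 17), (17, 8, u, 31, 20, 19, 22), (17, 8, u, 31, 20, 29, 6), (17, 8, w, 22, 38, 12, 17), (17, 8, w, 22, 38, 19, 22), (17, 8, w, 22, 38, 29, 6), (17, 8, w, 7, 9, 12, 17), (17, 8, w, 7, 9, 19, 22), (17, 8, w, 7, 9, 29, 6), (17, 8, y, 20, 25, 12, 17), (17, 8, y, 20, 25, 19, 22), (17, 8, y, 20, 25, 29, 6)}.
Filtering on D ≤ 17 leaves {(17, 8, s, 39, 16, 12, 17), (17, 8, s, 39, 16, 29, 6), (17, 8, t, 26, 22, 12, 17), (17, 8, t, 26, 22, 29, 6), (17, 8, u, 31, 20, 12, 17), (17, 8, u, 31, 20, 29, 6), (17, 8, w, 22, 38, 12, 17), (17, 8, w, 22, 38, 29, 6), (17, 8, w, 7, 9, 12, 17), (17, 8, w, 7, 9, 29, 6), (17, 8, y, 20, 25, 12, 17), (17, 8, y, 20, 25, 29, 6)}.
Projecting to B, F (6 duplicate(s) eliminated): {(16, 39), (20, 31), (22, 26), (25, 20), (38, 22), (9, 7)}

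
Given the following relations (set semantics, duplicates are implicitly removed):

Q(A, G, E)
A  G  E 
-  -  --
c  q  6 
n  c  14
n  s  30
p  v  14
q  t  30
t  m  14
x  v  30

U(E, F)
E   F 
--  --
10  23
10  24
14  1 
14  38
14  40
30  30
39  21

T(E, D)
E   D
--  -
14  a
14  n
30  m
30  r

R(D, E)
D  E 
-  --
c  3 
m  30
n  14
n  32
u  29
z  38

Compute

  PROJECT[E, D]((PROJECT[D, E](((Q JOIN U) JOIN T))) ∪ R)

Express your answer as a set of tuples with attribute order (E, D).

{(14, a), (14, n), (29, u), (3, c), (30, m), (30, r), (32, n), (38, z)}

Natural join on E: {(n, c, 14, 1), (n, c, 14, 38), (n, c, 14, 40), (n, s, 30, 30), (p, v, 14, 1), (p, v, 14, 38), (p, v, 14, 40), (q, t, 30, 30), (t, m, 14, 1), (t, m, 14, 38), (t, m, 14, 40), (x, v, 30, 30)}
Natural join on E: {(n, c, 14, 1, a), (n, c, 14, 1, n), (n, c, 14, 38, a), (n, c, 14, 38, n), (n, c, 14, 40, a), (n, c, 14, 40, n), (n, s, 30, 30, m), (n, s, 30, 30, r), (p, v, 14, 1, a), (p, v, 14, 1, n), (p, v, 14, 38, a), (p, v, 14, 38, n), (p, v, 14, 40, a), (p, v, 14, 40, n), (q, t, 30, 30, m), (q, t, 30, 30, r), (t, m, 14, 1, a), (t, m, 14, 1, n), (t, m, 14, 38, a), (t, m, 14, 38, n), (t, m, 14, 40, a), (t, m, 14, 40, n), (x, v, 30, 30, m), (x, v, 30, 30, r)}
Projecting to D, E (20 duplicate(s) eliminated): {(a, 14), (m, 30), (n, 14), (r, 30)}
Union: {(a, 14), (m, 30), (n, 14), (r, 30)} with {(c, 3), (m, 30), (n, 14), (n, 32), (u, 29), (z, 38)} → {(a, 14), (c, 3), (m, 30), (n, 14), (n, 32), (r, 30), (u, 29), (z, 38)}
Projecting to E, D: {(14, a), (14, n), (29, u), (3, c), (30, m), (30, r), (32, n), (38, z)}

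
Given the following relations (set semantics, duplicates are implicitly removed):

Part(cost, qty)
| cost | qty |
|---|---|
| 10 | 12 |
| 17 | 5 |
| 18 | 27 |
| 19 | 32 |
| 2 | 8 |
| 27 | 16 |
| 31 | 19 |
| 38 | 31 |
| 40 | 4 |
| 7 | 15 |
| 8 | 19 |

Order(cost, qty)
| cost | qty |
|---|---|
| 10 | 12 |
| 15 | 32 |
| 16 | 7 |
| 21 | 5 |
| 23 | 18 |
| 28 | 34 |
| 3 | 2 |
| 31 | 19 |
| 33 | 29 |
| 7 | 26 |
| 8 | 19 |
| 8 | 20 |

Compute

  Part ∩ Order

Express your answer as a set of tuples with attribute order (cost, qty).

{(10, 12), (31, 19), (8, 19)}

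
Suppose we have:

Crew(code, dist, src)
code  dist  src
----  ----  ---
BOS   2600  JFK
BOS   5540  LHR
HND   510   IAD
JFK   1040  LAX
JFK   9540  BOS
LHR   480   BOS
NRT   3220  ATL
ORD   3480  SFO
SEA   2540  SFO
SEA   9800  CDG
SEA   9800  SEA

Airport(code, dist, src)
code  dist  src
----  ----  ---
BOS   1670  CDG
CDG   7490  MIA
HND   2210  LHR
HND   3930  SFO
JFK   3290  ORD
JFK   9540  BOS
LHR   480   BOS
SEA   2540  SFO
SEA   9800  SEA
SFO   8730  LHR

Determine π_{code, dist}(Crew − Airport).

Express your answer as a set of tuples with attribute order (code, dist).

Difference: {(BOS, 2600, JFK), (BOS, 5540, LHR), (HND, 510, IAD), (JFK, 1040, LAX), (JFK, 9540, BOS), (LHR, 480, BOS), (NRT, 3220, ATL), (ORD, 3480, SFO), (SEA, 2540, SFO), (SEA, 9800, CDG), (SEA, 9800, SEA)} with {(BOS, 1670, CDG), (CDG, 7490, MIA), (HND, 2210, LHR), (HND, 3930, SFO), (JFK, 3290, ORD), (JFK, 9540, BOS), (LHR, 480, BOS), (SEA, 2540, SFO), (SEA, 9800, SEA), (SFO, 8730, LHR)} → {(BOS, 2600, JFK), (BOS, 5540, LHR), (HND, 510, IAD), (JFK, 1040, LAX), (NRT, 3220, ATL), (ORD, 3480, SFO), (SEA, 9800, CDG)}
π_{code, dist} gives {(BOS, 2600), (BOS, 5540), (HND, 510), (JFK, 1040), (NRT, 3220), (ORD, 3480), (SEA, 9800)}.

{(BOS, 2600), (BOS, 5540), (HND, 510), (JFK, 1040), (NRT, 3220), (ORD, 3480), (SEA, 9800)}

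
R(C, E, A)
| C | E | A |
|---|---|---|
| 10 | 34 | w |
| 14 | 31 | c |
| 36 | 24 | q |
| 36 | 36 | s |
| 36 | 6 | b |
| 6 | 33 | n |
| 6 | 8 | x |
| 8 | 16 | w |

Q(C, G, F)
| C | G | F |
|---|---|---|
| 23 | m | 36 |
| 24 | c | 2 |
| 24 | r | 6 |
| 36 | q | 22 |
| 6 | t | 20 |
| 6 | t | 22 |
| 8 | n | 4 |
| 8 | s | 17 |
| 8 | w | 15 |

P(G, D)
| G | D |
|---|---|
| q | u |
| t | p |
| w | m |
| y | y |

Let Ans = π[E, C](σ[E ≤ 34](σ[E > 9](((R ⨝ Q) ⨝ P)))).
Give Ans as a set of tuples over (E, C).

{(16, 8), (24, 36), (33, 6)}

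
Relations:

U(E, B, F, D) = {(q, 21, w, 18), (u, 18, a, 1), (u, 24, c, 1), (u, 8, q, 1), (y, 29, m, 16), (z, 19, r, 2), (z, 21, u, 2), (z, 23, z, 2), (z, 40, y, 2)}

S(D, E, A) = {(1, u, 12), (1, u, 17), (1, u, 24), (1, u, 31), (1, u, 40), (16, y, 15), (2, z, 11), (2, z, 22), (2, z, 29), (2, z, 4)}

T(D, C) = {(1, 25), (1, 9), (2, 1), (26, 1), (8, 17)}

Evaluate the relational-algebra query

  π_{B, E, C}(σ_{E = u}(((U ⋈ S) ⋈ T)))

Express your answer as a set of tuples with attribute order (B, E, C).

U ⋈ S (natural join on E, D): {(u, 18, a, 1, 12), (u, 18, a, 1, 17), (u, 18, a, 1, 24), (u, 18, a, 1, 31), (u, 18, a, 1, 40), (u, 24, c, 1, 12), (u, 24, c, 1, 17), (u, 24, c, 1, 24), (u, 24, c, 1, 31), (u, 24, c, 1, 40), (u, 8, q, 1, 12), (u, 8, q, 1, 17), (u, 8, q, 1, 24), (u, 8, q, 1, 31), (u, 8, q, 1, 40), (y, 29, m, 16, 15), (z, 19, r, 2, 11), (z, 19, r, 2, 22), (z, 19, r, 2, 29), (z, 19, r, 2, 4), (z, 21, u, 2, 11), (z, 21, u, 2, 22), (z, 21, u, 2, 29), (z, 21, u, 2, 4), (z, 23, z, 2, 11), (z, 23, z, 2, 22), (z, 23, z, 2, 29), (z, 23, z, 2, 4), (z, 40, y, 2, 11), (z, 40, y, 2, 22), (z, 40, y, 2, 29), (z, 40, y, 2, 4)}
(U ⋈ S) ⋈ T (natural join on D): {(u, 18, a, 1, 12, 25), (u, 18, a, 1, 12, 9), (u, 18, a, 1, 17, 25), (u, 18, a, 1, 17, 9), (u, 18, a, 1, 24, 25), (u, 18, a, 1, 24, 9), (u, 18, a, 1, 31, 25), (u, 18, a, 1, 31, 9), (u, 18, a, 1, 40, 25), (u, 18, a, 1, 40, 9), (u, 24, c, 1, 12, 25), (u, 24, c, 1, 12, 9), (u, 24, c, 1, 17, 25), (u, 24, c, 1, 17, 9), (u, 24, c, 1, 24, 25), (u, 24, c, 1, 24, 9), (u, 24, c, 1, 31, 25), (u, 24, c, 1, 31, 9), (u, 24, c, 1, 40, 25), (u, 24, c, 1, 40, 9), (u, 8, q, 1, 12, 25), (u, 8, q, 1, 12, 9), (u, 8, q, 1, 17, 25), (u, 8, q, 1, 17, 9), (u, 8, q, 1, 24, 25), (u, 8, q, 1, 24, 9), (u, 8, q, 1, 31, 25), (u, 8, q, 1, 31, 9), (u, 8, q, 1, 40, 25), (u, 8, q, 1, 40, 9), (z, 19, r, 2, 11, 1), (z, 19, r, 2, 22, 1), (z, 19, r, 2, 29, 1), (z, 19, r, 2, 4, 1), (z, 21, u, 2, 11, 1), (z, 21, u, 2, 22, 1), (z, 21, u, 2, 29, 1), (z, 21, u, 2, 4, 1), (z, 23, z, 2, 11, 1), (z, 23, z, 2, 22, 1), (z, 23, z, 2, 29, 1), (z, 23, z, 2, 4, 1), (z, 40, y, 2, 11, 1), (z, 40, y, 2, 22, 1), (z, 40, y, 2, 29, 1), (z, 40, y, 2, 4, 1)}
σ[E = u]: keep tuples satisfying E = u → {(u, 18, a, 1, 12, 25), (u, 18, a, 1, 12, 9), (u, 18, a, 1, 17, 25), (u, 18, a, 1, 17, 9), (u, 18, a, 1, 24, 25), (u, 18, a, 1, 24, 9), (u, 18, a, 1, 31, 25), (u, 18, a, 1, 31, 9), (u, 18, a, 1, 40, 25), (u, 18, a, 1, 40, 9), (u, 24, c, 1, 12, 25), (u, 24, c, 1, 12, 9), (u, 24, c, 1, 17, 25), (u, 24, c, 1, 17, 9), (u, 24, c, 1, 24, 25), (u, 24, c, 1, 24, 9), (u, 24, c, 1, 31, 25), (u, 24, c, 1, 31, 9), (u, 24, c, 1, 40, 25), (u, 24, c, 1, 40, 9), (u, 8, q, 1, 12, 25), (u, 8, q, 1, 12, 9), (u, 8, q, 1, 17, 25), (u, 8, q, 1, 17, 9), (u, 8, q, 1, 24, 25), (u, 8, q, 1, 24, 9), (u, 8, q, 1, 31, 25), (u, 8, q, 1, 31, 9), (u, 8, q, 1, 40, 25), (u, 8, q, 1, 40, 9)}
π_{B, E, C} gives {(18, u, 25), (18, u, 9), (24, u, 25), (24, u, 9), (8, u, 25), (8, u, 9)} (24 duplicate(s) eliminated).

{(18, u, 25), (18, u, 9), (24, u, 25), (24, u, 9), (8, u, 25), (8, u, 9)}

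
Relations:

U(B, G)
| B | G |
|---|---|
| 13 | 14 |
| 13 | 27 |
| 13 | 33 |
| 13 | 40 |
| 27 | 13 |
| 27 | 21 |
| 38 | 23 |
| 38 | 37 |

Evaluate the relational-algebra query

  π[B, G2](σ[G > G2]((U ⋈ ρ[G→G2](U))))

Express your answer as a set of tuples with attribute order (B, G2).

{(13, 14), (13, 27), (13, 33), (27, 13), (38, 23)}

ρ[G→G2]: schema becomes (B, G2); tuples unchanged.
U ⋈ ρ[G→G2](U) (natural join on B): {(13, 14, 14), (13, 14, 27), (13, 14, 33), (13, 14, 40), (13, 27, 14), (13, 27, 27), (13, 27, 33), (13, 27, 40), (13, 33, 14), (13, 33, 27), (13, 33, 33), (13, 33, 40), (13, 40, 14), (13, 40, 27), (13, 40, 33), (13, 40, 40), (27, 13, 13), (27, 13, 21), (27, 21, 13), (27, 21, 21), (38, 23, 23), (38, 23, 37), (38, 37, 23), (38, 37, 37)}
Selection G > G2: {(13, 27, 14), (13, 33, 14), (13, 33, 27), (13, 40, 14), (13, 40, 27), (13, 40, 33), (27, 21, 13), (38, 37, 23)}
π_{B, G2} gives {(13, 14), (13, 27), (13, 33), (27, 13), (38, 23)} (3 duplicate(s) eliminated).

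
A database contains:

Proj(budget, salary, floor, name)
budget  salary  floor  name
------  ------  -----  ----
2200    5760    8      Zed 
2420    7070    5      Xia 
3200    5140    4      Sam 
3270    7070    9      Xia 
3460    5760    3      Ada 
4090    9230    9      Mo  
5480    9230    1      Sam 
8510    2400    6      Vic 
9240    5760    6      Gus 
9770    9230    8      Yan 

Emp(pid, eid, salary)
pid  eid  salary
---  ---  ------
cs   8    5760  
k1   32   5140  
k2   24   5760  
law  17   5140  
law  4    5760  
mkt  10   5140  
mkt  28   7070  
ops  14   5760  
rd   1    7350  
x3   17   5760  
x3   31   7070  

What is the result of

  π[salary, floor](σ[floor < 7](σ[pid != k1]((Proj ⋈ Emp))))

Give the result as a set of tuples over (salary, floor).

Proj ⋈ Emp (natural join on salary): {(2200, 5760, 8, Zed, cs, 8), (2200, 5760, 8, Zed, k2, 24), (2200, 5760, 8, Zed, law, 4), (2200, 5760, 8, Zed, ops, 14), (2200, 5760, 8, Zed, x3, 17), (2420, 7070, 5, Xia, mkt, 28), (2420, 7070, 5, Xia, x3, 31), (3200, 5140, 4, Sam, k1, 32), (3200, 5140, 4, Sam, law, 17), (3200, 5140, 4, Sam, mkt, 10), (3270, 7070, 9, Xia, mkt, 28), (3270, 7070, 9, Xia, x3, 31), (3460, 5760, 3, Ada, cs, 8), (3460, 5760, 3, Ada, k2, 24), (3460, 5760, 3, Ada, law, 4), (3460, 5760, 3, Ada, ops, 14), (3460, 5760, 3, Ada, x3, 17), (9240, 5760, 6, Gus, cs, 8), (9240, 5760, 6, Gus, k2, 24), (9240, 5760, 6, Gus, law, 4), (9240, 5760, 6, Gus, ops, 14), (9240, 5760, 6, Gus, x3, 17)}
Selection pid != k1: {(2200, 5760, 8, Zed, cs, 8), (2200, 5760, 8, Zed, k2, 24), (2200, 5760, 8, Zed, law, 4), (2200, 5760, 8, Zed, ops, 14), (2200, 5760, 8, Zed, x3, 17), (2420, 7070, 5, Xia, mkt, 28), (2420, 7070, 5, Xia, x3, 31), (3200, 5140, 4, Sam, law, 17), (3200, 5140, 4, Sam, mkt, 10), (3270, 7070, 9, Xia, mkt, 28), (3270, 7070, 9, Xia, x3, 31), (3460, 5760, 3, Ada, cs, 8), (3460, 5760, 3, Ada, k2, 24), (3460, 5760, 3, Ada, law, 4), (3460, 5760, 3, Ada, ops, 14), (3460, 5760, 3, Ada, x3, 17), (9240, 5760, 6, Gus, cs, 8), (9240, 5760, 6, Gus, k2, 24), (9240, 5760, 6, Gus, law, 4), (9240, 5760, 6, Gus, ops, 14), (9240, 5760, 6, Gus, x3, 17)}
Selection floor < 7: {(2420, 7070, 5, Xia, mkt, 28), (2420, 7070, 5, Xia, x3, 31), (3200, 5140, 4, Sam, law, 17), (3200, 5140, 4, Sam, mkt, 10), (3460, 5760, 3, Ada, cs, 8), (3460, 5760, 3, Ada, k2, 24), (3460, 5760, 3, Ada, law, 4), (3460, 5760, 3, Ada, ops, 14), (3460, 5760, 3, Ada, x3, 17), (9240, 5760, 6, Gus, cs, 8), (9240, 5760, 6, Gus, k2, 24), (9240, 5760, 6, Gus, law, 4), (9240, 5760, 6, Gus, ops, 14), (9240, 5760, 6, Gus, x3, 17)}
Keep only column(s) salary, floor (10 duplicate(s) eliminated): {(5140, 4), (5760, 3), (5760, 6), (7070, 5)}

{(5140, 4), (5760, 3), (5760, 6), (7070, 5)}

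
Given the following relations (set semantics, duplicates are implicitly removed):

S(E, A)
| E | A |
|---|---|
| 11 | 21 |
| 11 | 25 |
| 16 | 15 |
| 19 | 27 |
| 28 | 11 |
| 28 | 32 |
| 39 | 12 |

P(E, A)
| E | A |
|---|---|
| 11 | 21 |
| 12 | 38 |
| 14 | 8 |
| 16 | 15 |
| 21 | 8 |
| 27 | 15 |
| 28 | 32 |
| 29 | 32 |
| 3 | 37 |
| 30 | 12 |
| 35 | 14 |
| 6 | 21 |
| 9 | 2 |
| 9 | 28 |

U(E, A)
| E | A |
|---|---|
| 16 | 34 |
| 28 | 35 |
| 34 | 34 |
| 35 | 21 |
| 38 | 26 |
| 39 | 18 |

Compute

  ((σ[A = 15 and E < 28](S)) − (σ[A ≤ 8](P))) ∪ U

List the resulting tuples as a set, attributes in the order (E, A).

{(16, 15), (16, 34), (28, 35), (34, 34), (35, 21), (38, 26), (39, 18)}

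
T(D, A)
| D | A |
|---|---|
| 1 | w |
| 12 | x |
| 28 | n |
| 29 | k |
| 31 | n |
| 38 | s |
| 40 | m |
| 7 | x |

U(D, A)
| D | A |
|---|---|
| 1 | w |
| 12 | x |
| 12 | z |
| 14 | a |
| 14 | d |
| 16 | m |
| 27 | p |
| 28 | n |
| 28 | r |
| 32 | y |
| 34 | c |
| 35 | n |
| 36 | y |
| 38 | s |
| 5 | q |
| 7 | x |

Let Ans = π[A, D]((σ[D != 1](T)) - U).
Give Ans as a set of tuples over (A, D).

σ[D != 1]: keep tuples satisfying D != 1 → {(12, x), (28, n), (29, k), (31, n), (38, s), (40, m), (7, x)}
Taking the difference: {(29, k), (31, n), (40, m)}
π_{A, D} gives {(k, 29), (m, 40), (n, 31)}.

{(k, 29), (m, 40), (n, 31)}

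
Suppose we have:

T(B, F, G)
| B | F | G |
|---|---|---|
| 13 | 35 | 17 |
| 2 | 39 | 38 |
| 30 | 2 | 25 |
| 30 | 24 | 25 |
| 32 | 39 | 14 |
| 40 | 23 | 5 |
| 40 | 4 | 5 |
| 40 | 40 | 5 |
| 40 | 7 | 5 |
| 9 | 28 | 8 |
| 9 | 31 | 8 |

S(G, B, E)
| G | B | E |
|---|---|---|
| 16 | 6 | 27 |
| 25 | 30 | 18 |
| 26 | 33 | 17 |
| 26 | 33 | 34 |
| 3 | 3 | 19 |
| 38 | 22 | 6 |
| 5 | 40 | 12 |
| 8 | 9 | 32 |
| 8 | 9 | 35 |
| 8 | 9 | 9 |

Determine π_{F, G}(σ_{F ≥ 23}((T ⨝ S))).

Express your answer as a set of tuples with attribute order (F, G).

{(23, 5), (24, 25), (28, 8), (31, 8), (40, 5)}

Natural join on B, G: {(30, 2, 25, 18), (30, 24, 25, 18), (40, 23, 5, 12), (40, 4, 5, 12), (40, 40, 5, 12), (40, 7, 5, 12), (9, 28, 8, 32), (9, 28, 8, 35), (9, 28, 8, 9), (9, 31, 8, 32), (9, 31, 8, 35), (9, 31, 8, 9)}
Apply σ_{F ≥ 23}; surviving tuples: {(30, 24, 25, 18), (40, 23, 5, 12), (40, 40, 5, 12), (9, 28, 8, 32), (9, 28, 8, 35), (9, 28, 8, 9), (9, 31, 8, 32), (9, 31, 8, 35), (9, 31, 8, 9)}
π[F, G]: project onto (F, G) (4 duplicate(s) eliminated) → {(23, 5), (24, 25), (28, 8), (31, 8), (40, 5)}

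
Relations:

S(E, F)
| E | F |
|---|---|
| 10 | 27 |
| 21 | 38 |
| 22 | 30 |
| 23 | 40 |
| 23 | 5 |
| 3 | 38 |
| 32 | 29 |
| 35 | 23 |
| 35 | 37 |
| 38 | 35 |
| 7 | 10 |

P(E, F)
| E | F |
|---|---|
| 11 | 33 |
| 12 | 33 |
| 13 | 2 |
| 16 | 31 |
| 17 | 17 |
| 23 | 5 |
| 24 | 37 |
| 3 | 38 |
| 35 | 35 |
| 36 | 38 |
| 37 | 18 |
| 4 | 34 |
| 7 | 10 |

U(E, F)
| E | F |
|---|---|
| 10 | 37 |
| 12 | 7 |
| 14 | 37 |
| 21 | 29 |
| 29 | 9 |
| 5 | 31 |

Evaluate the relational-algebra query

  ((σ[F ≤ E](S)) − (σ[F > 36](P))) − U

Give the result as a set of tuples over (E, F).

Apply σ_{F ≤ E}; surviving tuples: {(23, 5), (32, 29), (35, 23), (38, 35)}
Apply σ_{F > 36}; surviving tuples: {(24, 37), (3, 38), (36, 38)}
Set difference of the two operands is {(23, 5), (32, 29), (35, 23), (38, 35)}.
Set difference of the two operands is {(23, 5), (32, 29), (35, 23), (38, 35)}.

{(23, 5), (32, 29), (35, 23), (38, 35)}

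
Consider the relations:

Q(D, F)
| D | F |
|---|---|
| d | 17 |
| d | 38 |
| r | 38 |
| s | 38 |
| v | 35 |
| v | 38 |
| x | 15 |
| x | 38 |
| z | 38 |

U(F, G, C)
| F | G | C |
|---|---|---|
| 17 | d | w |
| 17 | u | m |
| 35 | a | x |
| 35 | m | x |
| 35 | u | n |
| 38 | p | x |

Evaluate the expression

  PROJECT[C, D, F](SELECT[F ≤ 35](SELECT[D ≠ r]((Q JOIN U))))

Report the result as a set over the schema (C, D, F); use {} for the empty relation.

{(m, d, 17), (n, v, 35), (w, d, 17), (x, v, 35)}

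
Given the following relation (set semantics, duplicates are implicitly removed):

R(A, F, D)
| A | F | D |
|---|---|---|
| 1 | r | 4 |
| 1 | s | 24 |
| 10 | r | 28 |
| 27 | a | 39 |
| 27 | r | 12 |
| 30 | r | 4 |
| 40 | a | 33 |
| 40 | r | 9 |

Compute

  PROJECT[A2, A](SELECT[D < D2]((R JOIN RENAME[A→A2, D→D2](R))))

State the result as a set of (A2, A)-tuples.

ρ[A→A2, D→D2]: schema becomes (A2, F, D2); tuples unchanged.
Natural join on F: {(1, r, 4, 1, 4), (1, r, 4, 10, 28), (1, r, 4, 27, 12), (1, r, 4, 30, 4), (1, r, 4, 40, 9), (1, s, 24, 1, 24), (10, r, 28, 1, 4), (10, r, 28, 10, 28), (10, r, 28, 27, 12), (10, r, 28, 30, 4), (10, r, 28, 40, 9), (27, a, 39, 27, 39), (27, a, 39, 40, 33), (27, r, 12, 1, 4), (27, r, 12, 10, 28), (27, r, 12, 27, 12), (27, r, 12, 30, 4), (27, r, 12, 40, 9), (30, r, 4, 1, 4), (30, r, 4, 10, 28), (30, r, 4, 27, 12), (30, r, 4, 30, 4), (30, r, 4, 40, 9), (40, a, 33, 27, 39), (40, a, 33, 40, 33), (40, r, 9, 1, 4), (40, r, 9, 10, 28), (40, r, 9, 27, 12), (40, r, 9, 30, 4), (40, r, 9, 40, 9)}
Selection D < D2: {(1, r, 4, 10, 28), (1, r, 4, 27, 12), (1, r, 4, 40, 9), (27, r, 12, 10, 28), (30, r, 4, 10, 28), (30, r, 4, 27, 12), (30, r, 4, 40, 9), (40, a, 33, 27, 39), (40, r, 9, 10, 28), (40, r, 9, 27, 12)}
Projecting to A2, A (1 duplicate(s) eliminated): {(10, 1), (10, 27), (10, 30), (10, 40), (27, 1), (27, 30), (27, 40), (40, 1), (40, 30)}

{(10, 1), (10, 27), (10, 30), (10, 40), (27, 1), (27, 30), (27, 40), (40, 1), (40, 30)}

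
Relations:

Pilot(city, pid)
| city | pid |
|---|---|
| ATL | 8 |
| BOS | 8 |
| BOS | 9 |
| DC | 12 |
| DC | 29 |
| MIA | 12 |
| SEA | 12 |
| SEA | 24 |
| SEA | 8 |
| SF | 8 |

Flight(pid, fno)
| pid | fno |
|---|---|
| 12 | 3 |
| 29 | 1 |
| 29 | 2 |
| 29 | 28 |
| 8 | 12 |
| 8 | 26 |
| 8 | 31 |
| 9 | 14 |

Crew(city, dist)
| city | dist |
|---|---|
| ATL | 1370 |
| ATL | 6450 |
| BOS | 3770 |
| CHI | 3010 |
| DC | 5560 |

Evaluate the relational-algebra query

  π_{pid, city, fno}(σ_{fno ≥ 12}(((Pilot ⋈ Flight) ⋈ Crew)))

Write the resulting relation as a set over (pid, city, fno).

Pilot ⋈ Flight (natural join on pid): {(ATL, 8, 12), (ATL, 8, 26), (ATL, 8, 31), (BOS, 8, 12), (BOS, 8, 26), (BOS, 8, 31), (BOS, 9, 14), (DC, 12, 3), (DC, 29, 1), (DC, 29, 2), (DC, 29, 28), (MIA, 12, 3), (SEA, 12, 3), (SEA, 8, 12), (SEA, 8, 26), (SEA, 8, 31), (SF, 8, 12), (SF, 8, 26), (SF, 8, 31)}
(Pilot ⋈ Flight) ⋈ Crew (natural join on city): {(ATL, 8, 12, 1370), (ATL, 8, 12, 6450), (ATL, 8, 26, 1370), (ATL, 8, 26, 6450), (ATL, 8, 31, 1370), (ATL, 8, 31, 6450), (BOS, 8, 12, 3770), (BOS, 8, 26, 3770), (BOS, 8, 31, 3770), (BOS, 9, 14, 3770), (DC, 12, 3, 5560), (DC, 29, 1, 5560), (DC, 29, 2, 5560), (DC, 29, 28, 5560)}
Apply σ_{fno ≥ 12}; surviving tuples: {(ATL, 8, 12, 1370), (ATL, 8, 12, 6450), (ATL, 8, 26, 1370), (ATL, 8, 26, 6450), (ATL, 8, 31, 1370), (ATL, 8, 31, 6450), (BOS, 8, 12, 3770), (BOS, 8, 26, 3770), (BOS, 8, 31, 3770), (BOS, 9, 14, 3770), (DC, 29, 28, 5560)}
Keep only column(s) pid, city, fno (3 duplicate(s) eliminated): {(29, DC, 28), (8, ATL, 12), (8, ATL, 26), (8, ATL, 31), (8, BOS, 12), (8, BOS, 26), (8, BOS, 31), (9, BOS, 14)}

{(29, DC, 28), (8, ATL, 12), (8, ATL, 26), (8, ATL, 31), (8, BOS, 12), (8, BOS, 26), (8, BOS, 31), (9, BOS, 14)}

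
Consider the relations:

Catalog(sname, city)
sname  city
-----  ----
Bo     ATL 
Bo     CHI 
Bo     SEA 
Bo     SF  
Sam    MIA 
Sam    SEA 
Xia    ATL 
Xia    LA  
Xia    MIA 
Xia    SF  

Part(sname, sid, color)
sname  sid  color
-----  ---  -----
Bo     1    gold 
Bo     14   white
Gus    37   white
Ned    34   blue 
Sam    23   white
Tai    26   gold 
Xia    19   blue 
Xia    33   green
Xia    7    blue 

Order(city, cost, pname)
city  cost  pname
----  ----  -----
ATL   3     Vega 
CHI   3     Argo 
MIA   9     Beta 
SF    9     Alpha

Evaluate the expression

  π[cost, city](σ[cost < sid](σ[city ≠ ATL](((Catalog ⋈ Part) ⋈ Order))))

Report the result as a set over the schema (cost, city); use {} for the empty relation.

{(3, CHI), (9, MIA), (9, SF)}

Catalog ⋈ Part (natural join on sname): {(Bo, ATL, 1, gold), (Bo, ATL, 14, white), (Bo, CHI, 1, gold), (Bo, CHI, 14, white), (Bo, SEA, 1, gold), (Bo, SEA, 14, white), (Bo, SF, 1, gold), (Bo, SF, 14, white), (Sam, MIA, 23, white), (Sam, SEA, 23, white), (Xia, ATL, 19, blue), (Xia, ATL, 33, green), (Xia, ATL, 7, blue), (Xia, LA, 19, blue), (Xia, LA, 33, green), (Xia, LA, 7, blue), (Xia, MIA, 19, blue), (Xia, MIA, 33, green), (Xia, MIA, 7, blue), (Xia, SF, 19, blue), (Xia, SF, 33, green), (Xia, SF, 7, blue)}
(Catalog ⋈ Part) ⋈ Order (natural join on city): {(Bo, ATL, 1, gold, 3, Vega), (Bo, ATL, 14, white, 3, Vega), (Bo, CHI, 1, gold, 3, Argo), (Bo, CHI, 14, white, 3, Argo), (Bo, SF, 1, gold, 9, Alpha), (Bo, SF, 14, white, 9, Alpha), (Sam, MIA, 23, white, 9, Beta), (Xia, ATL, 19, blue, 3, Vega), (Xia, ATL, 33, green, 3, Vega), (Xia, ATL, 7, blue, 3, Vega), (Xia, MIA, 19, blue, 9, Beta), (Xia, MIA, 33, green, 9, Beta), (Xia, MIA, 7, blue, 9, Beta), (Xia, SF, 19, blue, 9, Alpha), (Xia, SF, 33, green, 9, Alpha), (Xia, SF, 7, blue, 9, Alpha)}
Filtering on city ≠ ATL leaves {(Bo, CHI, 1, gold, 3, Argo), (Bo, CHI, 14, white, 3, Argo), (Bo, SF, 1, gold, 9, Alpha), (Bo, SF, 14, white, 9, Alpha), (Sam, MIA, 23, white, 9, Beta), (Xia, MIA, 19, blue, 9, Beta), (Xia, MIA, 33, green, 9, Beta), (Xia, MIA, 7, blue, 9, Beta), (Xia, SF, 19, blue, 9, Alpha), (Xia, SF, 33, green, 9, Alpha), (Xia, SF, 7, blue, 9, Alpha)}.
Filtering on cost < sid leaves {(Bo, CHI, 14, white, 3, Argo), (Bo, SF, 14, white, 9, Alpha), (Sam, MIA, 23, white, 9, Beta), (Xia, MIA, 19, blue, 9, Beta), (Xia, MIA, 33, green, 9, Beta), (Xia, SF, 19, blue, 9, Alpha), (Xia, SF, 33, green, 9, Alpha)}.
Projecting to cost, city (4 duplicate(s) eliminated): {(3, CHI), (9, MIA), (9, SF)}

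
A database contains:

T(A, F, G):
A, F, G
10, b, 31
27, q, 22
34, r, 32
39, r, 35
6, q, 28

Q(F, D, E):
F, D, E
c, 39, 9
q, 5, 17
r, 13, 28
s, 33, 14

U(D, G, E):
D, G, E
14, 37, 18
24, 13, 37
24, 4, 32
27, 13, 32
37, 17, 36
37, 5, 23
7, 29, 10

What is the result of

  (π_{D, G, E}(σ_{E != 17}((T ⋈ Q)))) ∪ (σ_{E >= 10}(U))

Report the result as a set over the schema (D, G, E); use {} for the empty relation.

Natural join on F: {(27, q, 22, 5, 17), (34, r, 32, 13, 28), (39, r, 35, 13, 28), (6, q, 28, 5, 17)}
Filtering on E != 17 leaves {(34, r, 32, 13, 28), (39, r, 35, 13, 28)}.
Keep only column(s) D, G, E: {(13, 32, 28), (13, 35, 28)}
Filtering on E >= 10 leaves {(14, 37, 18), (24, 13, 37), (24, 4, 32), (27, 13, 32), (37, 17, 36), (37, 5, 23), (7, 29, 10)}.
Union: {(13, 32, 28), (13, 35, 28)} with {(14, 37, 18), (24, 13, 37), (24, 4, 32), (27, 13, 32), (37, 17, 36), (37, 5, 23), (7, 29, 10)} → {(13, 32, 28), (13, 35, 28), (14, 37, 18), (24, 13, 37), (24, 4, 32), (27, 13, 32), (37, 17, 36), (37, 5, 23), (7, 29, 10)}

{(13, 32, 28), (13, 35, 28), (14, 37, 18), (24, 13, 37), (24, 4, 32), (27, 13, 32), (37, 17, 36), (37, 5, 23), (7, 29, 10)}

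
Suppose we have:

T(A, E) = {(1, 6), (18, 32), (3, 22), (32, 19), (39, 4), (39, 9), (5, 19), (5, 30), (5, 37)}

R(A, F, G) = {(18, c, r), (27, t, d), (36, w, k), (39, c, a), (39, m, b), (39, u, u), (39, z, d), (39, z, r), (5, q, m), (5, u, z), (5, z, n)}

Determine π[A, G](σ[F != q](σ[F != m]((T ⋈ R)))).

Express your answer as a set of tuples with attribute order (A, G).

{(18, r), (39, a), (39, d), (39, r), (39, u), (5, n), (5, z)}

Joining T and R on A yields {(18, 32, c, r), (39, 4, c, a), (39, 4, m, b), (39, 4, u, u), (39, 4, z, d), (39, 4, z, r), (39, 9, c, a), (39, 9, m, b), (39, 9, u, u), (39, 9, z, d), (39, 9, z, r), (5, 19, q, m), (5, 19, u, z), (5, 19, z, n), (5, 30, q, m), (5, 30, u, z), (5, 30, z, n), (5, 37, q, m), (5, 37, u, z), (5, 37, z, n)}.
Selection F != m: {(18, 32, c, r), (39, 4, c, a), (39, 4, u, u), (39, 4, z, d), (39, 4, z, r), (39, 9, c, a), (39, 9, u, u), (39, 9, z, d), (39, 9, z, r), (5, 19, q, m), (5, 19, u, z), (5, 19, z, n), (5, 30, q, m), (5, 30, u, z), (5, 30, z, n), (5, 37, q, m), (5, 37, u, z), (5, 37, z, n)}
Selection F != q: {(18, 32, c, r), (39, 4, c, a), (39, 4, u, u), (39, 4, z, d), (39, 4, z, r), (39, 9, c, a), (39, 9, u, u), (39, 9, z, d), (39, 9, z, r), (5, 19, u, z), (5, 19, z, n), (5, 30, u, z), (5, 30, z, n), (5, 37, u, z), (5, 37, z, n)}
Keep only column(s) A, G (8 duplicate(s) eliminated): {(18, r), (39, a), (39, d), (39, r), (39, u), (5, n), (5, z)}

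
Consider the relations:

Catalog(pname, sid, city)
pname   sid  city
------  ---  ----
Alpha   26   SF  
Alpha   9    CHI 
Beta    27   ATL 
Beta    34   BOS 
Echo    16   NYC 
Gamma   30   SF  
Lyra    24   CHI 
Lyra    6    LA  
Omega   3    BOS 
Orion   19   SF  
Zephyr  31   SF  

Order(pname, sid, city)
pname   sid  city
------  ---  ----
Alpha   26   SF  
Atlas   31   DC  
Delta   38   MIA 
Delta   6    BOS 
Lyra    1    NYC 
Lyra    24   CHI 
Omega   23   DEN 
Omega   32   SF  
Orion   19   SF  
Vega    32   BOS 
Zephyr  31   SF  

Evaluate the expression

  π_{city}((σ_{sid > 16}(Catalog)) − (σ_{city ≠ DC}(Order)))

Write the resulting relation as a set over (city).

{ATL, BOS, SF}

Filtering on sid > 16 leaves {(Alpha, 26, SF), (Beta, 27, ATL), (Beta, 34, BOS), (Gamma, 30, SF), (Lyra, 24, CHI), (Orion, 19, SF), (Zephyr, 31, SF)}.
Filtering on city ≠ DC leaves {(Alpha, 26, SF), (Delta, 38, MIA), (Delta, 6, BOS), (Lyra, 1, NYC), (Lyra, 24, CHI), (Omega, 23, DEN), (Omega, 32, SF), (Orion, 19, SF), (Vega, 32, BOS), (Zephyr, 31, SF)}.
Difference: {(Alpha, 26, SF), (Beta, 27, ATL), (Beta, 34, BOS), (Gamma, 30, SF), (Lyra, 24, CHI), (Orion, 19, SF), (Zephyr, 31, SF)} with {(Alpha, 26, SF), (Delta, 38, MIA), (Delta, 6, BOS), (Lyra, 1, NYC), (Lyra, 24, CHI), (Omega, 23, DEN), (Omega, 32, SF), (Orion, 19, SF), (Vega, 32, BOS), (Zephyr, 31, SF)} → {(Beta, 27, ATL), (Beta, 34, BOS), (Gamma, 30, SF)}
π_{city} gives {ATL, BOS, SF}.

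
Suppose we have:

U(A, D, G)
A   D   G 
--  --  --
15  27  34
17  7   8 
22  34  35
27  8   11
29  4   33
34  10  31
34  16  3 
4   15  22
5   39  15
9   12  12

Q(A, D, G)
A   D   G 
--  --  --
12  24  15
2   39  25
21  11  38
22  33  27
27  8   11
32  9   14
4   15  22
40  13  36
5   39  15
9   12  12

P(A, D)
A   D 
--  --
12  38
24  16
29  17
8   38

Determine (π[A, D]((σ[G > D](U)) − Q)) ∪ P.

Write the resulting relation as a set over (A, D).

Selection G > D: {(15, 27, 34), (17, 7, 8), (22, 34, 35), (27, 8, 11), (29, 4, 33), (34, 10, 31), (4, 15, 22)}
Set difference of the two operands is {(15, 27, 34), (17, 7, 8), (22, 34, 35), (29, 4, 33), (34, 10, 31)}.
Keep only column(s) A, D: {(15, 27), (17, 7), (22, 34), (29, 4), (34, 10)}
Set union of the two operands is {(12, 38), (15, 27), (17, 7), (22, 34), (24, 16), (29, 17), (29, 4), (34, 10), (8, 38)}.

{(12, 38), (15, 27), (17, 7), (22, 34), (24, 16), (29, 17), (29, 4), (34, 10), (8, 38)}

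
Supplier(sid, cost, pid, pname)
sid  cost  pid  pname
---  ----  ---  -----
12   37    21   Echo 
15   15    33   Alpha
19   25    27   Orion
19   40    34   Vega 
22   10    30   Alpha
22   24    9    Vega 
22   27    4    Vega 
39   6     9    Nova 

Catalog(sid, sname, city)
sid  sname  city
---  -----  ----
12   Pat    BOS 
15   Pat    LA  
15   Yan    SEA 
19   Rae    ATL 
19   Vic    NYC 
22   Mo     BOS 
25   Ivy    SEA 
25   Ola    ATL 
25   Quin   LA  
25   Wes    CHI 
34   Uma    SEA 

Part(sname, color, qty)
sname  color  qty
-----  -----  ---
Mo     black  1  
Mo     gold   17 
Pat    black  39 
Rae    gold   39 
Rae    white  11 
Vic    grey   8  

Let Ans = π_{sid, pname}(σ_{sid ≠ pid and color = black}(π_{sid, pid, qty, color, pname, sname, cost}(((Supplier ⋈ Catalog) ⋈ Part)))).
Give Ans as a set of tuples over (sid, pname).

Joining Supplier and Catalog on sid yields {(12, 37, 21, Echo, Pat, BOS), (15, 15, 33, Alpha, Pat, LA), (15, 15, 33, Alpha, Yan, SEA), (19, 25, 27, Orion, Rae, ATL), (19, 25, 27, Orion, Vic, NYC), (19, 40, 34, Vega, Rae, ATL), (19, 40, 34, Vega, Vic, NYC), (22, 10, 30, Alpha, Mo, BOS), (22, 24, 9, Vega, Mo, BOS), (22, 27, 4, Vega, Mo, BOS)}.
Joining (Supplier ⋈ Catalog) and Part on sname yields {(12, 37, 21, Echo, Pat, BOS, black, 39), (15, 15, 33, Alpha, Pat, LA, black, 39), (19, 25, 27, Orion, Rae, ATL, gold, 39), (19, 25, 27, Orion, Rae, ATL, white, 11), (19, 25, 27, Orion, Vic, NYC, grey, 8), (19, 40, 34, Vega, Rae, ATL, gold, 39), (19, 40, 34, Vega, Rae, ATL, white, 11), (19, 40, 34, Vega, Vic, NYC, grey, 8), (22, 10, 30, Alpha, Mo, BOS, black, 1), (22, 10, 30, Alpha, Mo, BOS, gold, 17), (22, 24, 9, Vega, Mo, BOS, black, 1), (22, 24, 9, Vega, Mo, BOS, gold, 17), (22, 27, 4, Vega, Mo, BOS, black, 1), (22, 27, 4, Vega, Mo, BOS, gold, 17)}.
π[sid, pid, qty, color, pname, sname, cost]: project onto (sid, pid, qty, color, pname, sname, cost) → {(12, 21, 39, black, Echo, Pat, 37), (15, 33, 39, black, Alpha, Pat, 15), (19, 27, 11, white, Orion, Rae, 25), (19, 27, 39, gold, Orion, Rae, 25), (19, 27, 8, grey, Orion, Vic, 25), (19, 34, 11, white, Vega, Rae, 40), (19, 34, 39, gold, Vega, Rae, 40), (19, 34, 8, grey, Vega, Vic, 40), (22, 30, 1, black, Alpha, Mo, 10), (22, 30, 17, gold, Alpha, Mo, 10), (22, 4, 1, black, Vega, Mo, 27), (22, 4, 17, gold, Vega, Mo, 27), (22, 9, 1, black, Vega, Mo, 24), (22, 9, 17, gold, Vega, Mo, 24)}
σ[sid ≠ pid and color = black]: keep tuples satisfying sid ≠ pid and color = black → {(12, 21, 39, black, Echo, Pat, 37), (15, 33, 39, black, Alpha, Pat, 15), (22, 30, 1, black, Alpha, Mo, 10), (22, 4, 1, black, Vega, Mo, 27), (22, 9, 1, black, Vega, Mo, 24)}
π[sid, pname]: project onto (sid, pname) (1 duplicate(s) eliminated) → {(12, Echo), (15, Alpha), (22, Alpha), (22, Vega)}

{(12, Echo), (15, Alpha), (22, Alpha), (22, Vega)}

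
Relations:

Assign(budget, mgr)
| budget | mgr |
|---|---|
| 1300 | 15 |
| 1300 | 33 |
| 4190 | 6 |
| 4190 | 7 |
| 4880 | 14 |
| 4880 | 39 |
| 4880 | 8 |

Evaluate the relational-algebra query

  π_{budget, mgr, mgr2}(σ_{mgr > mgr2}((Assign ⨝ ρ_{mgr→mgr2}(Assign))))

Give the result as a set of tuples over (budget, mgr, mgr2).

{(1300, 33, 15), (4190, 7, 6), (4880, 14, 8), (4880, 39, 14), (4880, 39, 8)}

ρ[mgr→mgr2]: schema becomes (budget, mgr2); tuples unchanged.
Natural join on budget: {(1300, 15, 15), (1300, 15, 33), (1300, 33, 15), (1300, 33, 33), (4190, 6, 6), (4190, 6, 7), (4190, 7, 6), (4190, 7, 7), (4880, 14, 14), (4880, 14, 39), (4880, 14, 8), (4880, 39, 14), (4880, 39, 39), (4880, 39, 8), (4880, 8, 14), (4880, 8, 39), (4880, 8, 8)}
Apply σ_{mgr > mgr2}; surviving tuples: {(1300, 33, 15), (4190, 7, 6), (4880, 14, 8), (4880, 39, 14), (4880, 39, 8)}
Projecting to budget, mgr, mgr2: {(1300, 33, 15), (4190, 7, 6), (4880, 14, 8), (4880, 39, 14), (4880, 39, 8)}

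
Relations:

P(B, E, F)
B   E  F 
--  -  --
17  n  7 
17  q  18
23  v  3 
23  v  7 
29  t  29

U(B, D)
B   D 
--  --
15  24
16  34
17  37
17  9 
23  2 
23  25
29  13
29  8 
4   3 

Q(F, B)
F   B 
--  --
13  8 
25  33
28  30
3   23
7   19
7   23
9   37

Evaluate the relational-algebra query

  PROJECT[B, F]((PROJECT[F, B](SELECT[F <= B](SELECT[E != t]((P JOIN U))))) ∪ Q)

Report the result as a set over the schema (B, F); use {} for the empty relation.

{(17, 7), (19, 7), (23, 3), (23, 7), (30, 28), (33, 25), (37, 9), (8, 13)}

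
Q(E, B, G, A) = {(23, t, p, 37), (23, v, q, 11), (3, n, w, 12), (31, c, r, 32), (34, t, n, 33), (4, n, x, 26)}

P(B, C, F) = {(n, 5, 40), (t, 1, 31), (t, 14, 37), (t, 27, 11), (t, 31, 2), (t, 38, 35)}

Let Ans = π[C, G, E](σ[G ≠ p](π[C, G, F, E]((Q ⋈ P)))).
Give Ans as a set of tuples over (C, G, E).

{(1, n, 34), (14, n, 34), (27, n, 34), (31, n, 34), (38, n, 34), (5, w, 3), (5, x, 4)}

Joining Q and P on B yields {(23, t, p, 37, 1, 31), (23, t, p, 37, 14, 37), (23, t, p, 37, 27, 11), (23, t, p, 37, 31, 2), (23, t, p, 37, 38, 35), (3, n, w, 12, 5, 40), (34, t, n, 33, 1, 31), (34, t, n, 33, 14, 37), (34, t, n, 33, 27, 11), (34, t, n, 33, 31, 2), (34, t, n, 33, 38, 35), (4, n, x, 26, 5, 40)}.
Keep only column(s) C, G, F, E: {(1, n, 31, 34), (1, p, 31, 23), (14, n, 37, 34), (14, p, 37, 23), (27, n, 11, 34), (27, p, 11, 23), (31, n, 2, 34), (31, p, 2, 23), (38, n, 35, 34), (38, p, 35, 23), (5, w, 40, 3), (5, x, 40, 4)}
Apply σ_{G ≠ p}; surviving tuples: {(1, n, 31, 34), (14, n, 37, 34), (27, n, 11, 34), (31, n, 2, 34), (38, n, 35, 34), (5, w, 40, 3), (5, x, 40, 4)}
Keep only column(s) C, G, E: {(1, n, 34), (14, n, 34), (27, n, 34), (31, n, 34), (38, n, 34), (5, w, 3), (5, x, 4)}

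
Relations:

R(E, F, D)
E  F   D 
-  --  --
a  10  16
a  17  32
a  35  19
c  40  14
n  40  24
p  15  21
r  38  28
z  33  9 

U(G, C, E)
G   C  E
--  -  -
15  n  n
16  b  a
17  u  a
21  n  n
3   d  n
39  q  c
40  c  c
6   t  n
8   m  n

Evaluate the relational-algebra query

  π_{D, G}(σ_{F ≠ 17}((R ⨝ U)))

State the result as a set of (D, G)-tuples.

{(14, 39), (14, 40), (16, 16), (16, 17), (19, 16), (19, 17), (24, 15), (24, 21), (24, 3), (24, 6), (24, 8)}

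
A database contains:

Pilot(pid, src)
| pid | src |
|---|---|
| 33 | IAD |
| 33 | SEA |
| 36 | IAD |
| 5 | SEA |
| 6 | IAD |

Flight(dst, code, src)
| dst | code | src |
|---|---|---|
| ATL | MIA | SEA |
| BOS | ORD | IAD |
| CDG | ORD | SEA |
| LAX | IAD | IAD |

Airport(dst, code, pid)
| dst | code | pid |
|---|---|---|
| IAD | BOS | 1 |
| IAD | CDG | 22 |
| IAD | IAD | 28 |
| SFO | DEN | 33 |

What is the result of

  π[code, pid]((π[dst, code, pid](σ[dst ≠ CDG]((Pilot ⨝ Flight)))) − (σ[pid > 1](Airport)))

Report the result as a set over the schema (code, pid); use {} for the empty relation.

Joining Pilot and Flight on src yields {(33, IAD, BOS, ORD), (33, IAD, LAX, IAD), (33, SEA, ATL, MIA), (33, SEA, CDG, ORD), (36, IAD, BOS, ORD), (36, IAD, LAX, IAD), (5, SEA, ATL, MIA), (5, SEA, CDG, ORD), (6, IAD, BOS, ORD), (6, IAD, LAX, IAD)}.
Apply σ_{dst ≠ CDG}; surviving tuples: {(33, IAD, BOS, ORD), (33, IAD, LAX, IAD), (33, SEA, ATL, MIA), (36, IAD, BOS, ORD), (36, IAD, LAX, IAD), (5, SEA, ATL, MIA), (6, IAD, BOS, ORD), (6, IAD, LAX, IAD)}
Keep only column(s) dst, code, pid: {(ATL, MIA, 33), (ATL, MIA, 5), (BOS, ORD, 33), (BOS, ORD, 36), (BOS, ORD, 6), (LAX, IAD, 33), (LAX, IAD, 36), (LAX, IAD, 6)}
Apply σ_{pid > 1}; surviving tuples: {(IAD, CDG, 22), (IAD, IAD, 28), (SFO, DEN, 33)}
Taking the difference: {(ATL, MIA, 33), (ATL, MIA, 5), (BOS, ORD, 33), (BOS, ORD, 36), (BOS, ORD, 6), (LAX, IAD, 33), (LAX, IAD, 36), (LAX, IAD, 6)}
Keep only column(s) code, pid: {(IAD, 33), (IAD, 36), (IAD, 6), (MIA, 33), (MIA, 5), (ORD, 33), (ORD, 36), (ORD, 6)}

{(IAD, 33), (IAD, 36), (IAD, 6), (MIA, 33), (MIA, 5), (ORD, 33), (ORD, 36), (ORD, 6)}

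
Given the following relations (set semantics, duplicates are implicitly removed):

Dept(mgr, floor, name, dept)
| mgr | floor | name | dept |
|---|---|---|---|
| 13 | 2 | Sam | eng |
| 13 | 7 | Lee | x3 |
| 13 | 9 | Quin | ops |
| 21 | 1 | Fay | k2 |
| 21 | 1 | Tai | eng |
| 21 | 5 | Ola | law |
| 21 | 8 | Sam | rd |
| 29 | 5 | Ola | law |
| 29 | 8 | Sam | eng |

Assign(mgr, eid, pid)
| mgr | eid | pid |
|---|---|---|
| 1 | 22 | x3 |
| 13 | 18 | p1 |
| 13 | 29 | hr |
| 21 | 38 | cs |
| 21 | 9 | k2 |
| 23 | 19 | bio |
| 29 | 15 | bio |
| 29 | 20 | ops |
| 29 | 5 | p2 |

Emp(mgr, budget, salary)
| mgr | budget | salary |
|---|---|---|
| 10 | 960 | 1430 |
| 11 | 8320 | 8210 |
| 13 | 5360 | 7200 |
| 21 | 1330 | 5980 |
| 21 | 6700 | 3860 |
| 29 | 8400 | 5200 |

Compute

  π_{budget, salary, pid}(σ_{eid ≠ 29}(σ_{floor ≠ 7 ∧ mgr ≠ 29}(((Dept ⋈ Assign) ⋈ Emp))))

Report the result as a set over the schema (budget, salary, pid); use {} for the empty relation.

{(1330, 5980, cs), (1330, 5980, k2), (5360, 7200, p1), (6700, 3860, cs), (6700, 3860, k2)}

Dept ⋈ Assign (natural join on mgr): {(13, 2, Sam, eng, 18, p1), (13, 2, Sam, eng, 29, hr), (13, 7, Lee, x3, 18, p1), (13, 7, Lee, x3, 29, hr), (13, 9, Quin, ops, 18, p1), (13, 9, Quin, ops, 29, hr), (21, 1, Fay, k2, 38, cs), (21, 1, Fay, k2, 9, k2), (21, 1, Tai, eng, 38, cs), (21, 1, Tai, eng, 9, k2), (21, 5, Ola, law, 38, cs), (21, 5, Ola, law, 9, k2), (21, 8, Sam, rd, 38, cs), (21, 8, Sam, rd, 9, k2), (29, 5, Ola, law, 15, bio), (29, 5, Ola, law, 20, ops), (29, 5, Ola, law, 5, p2), (29, 8, Sam, eng, 15, bio), (29, 8, Sam, eng, 20, ops), (29, 8, Sam, eng, 5, p2)}
(Dept ⋈ Assign) ⋈ Emp (natural join on mgr): {(13, 2, Sam, eng, 18, p1, 5360, 7200), (13, 2, Sam, eng, 29, hr, 5360, 7200), (13, 7, Lee, x3, 18, p1, 5360, 7200), (13, 7, Lee, x3, 29, hr, 5360, 7200), (13, 9, Quin, ops, 18, p1, 5360, 7200), (13, 9, Quin, ops, 29, hr, 5360, 7200), (21, 1, Fay, k2, 38, cs, 1330, 5980), (21, 1, Fay, k2, 38, cs, 6700, 3860), (21, 1, Fay, k2, 9, k2, 1330, 5980), (21, 1, Fay, k2, 9, k2, 6700, 3860), (21, 1, Tai, eng, 38, cs, 1330, 5980), (21, 1, Tai, eng, 38, cs, 6700, 3860), (21, 1, Tai, eng, 9, k2, 1330, 5980), (21, 1, Tai, eng, 9, k2, 6700, 3860), (21, 5, Ola, law, 38, cs, 1330, 5980), (21, 5, Ola, law, 38, cs, 6700, 3860), (21, 5, Ola, law, 9, k2, 1330, 5980), (21, 5, Ola, law, 9, k2, 6700, 3860), (21, 8, Sam, rd, 38, cs, 1330, 5980), (21, 8, Sam, rd, 38, cs, 6700, 3860), (21, 8, Sam, rd, 9, k2, 1330, 5980), (21, 8, Sam, rd, 9, k2, 6700, 3860), (29, 5, Ola, law, 15, bio, 8400, 5200), (29, 5, Ola, law, 20, ops, 8400, 5200), (29, 5, Ola, law, 5, p2, 8400, 5200), (29, 8, Sam, eng, 15, bio, 8400, 5200), (29, 8, Sam, eng, 20, ops, 8400, 5200), (29, 8, Sam, eng, 5, p2, 8400, 5200)}
Selection floor ≠ 7 ∧ mgr ≠ 29: {(13, 2, Sam, eng, 18, p1, 5360, 7200), (13, 2, Sam, eng, 29, hr, 5360, 7200), (13, 9, Quin, ops, 18, p1, 5360, 7200), (13, 9, Quin, ops, 29, hr, 5360, 7200), (21, 1, Fay, k2, 38, cs, 1330, 5980), (21, 1, Fay, k2, 38, cs, 6700, 3860), (21, 1, Fay, k2, 9, k2, 1330, 5980), (21, 1, Fay, k2, 9, k2, 6700, 3860), (21, 1, Tai, eng, 38, cs, 1330, 5980), (21, 1, Tai, eng, 38, cs, 6700, 3860), (21, 1, Tai, eng, 9, k2, 1330, 5980), (21, 1, Tai, eng, 9, k2, 6700, 3860), (21, 5, Ola, law, 38, cs, 1330, 5980), (21, 5, Ola, law, 38, cs, 6700, 3860), (21, 5, Ola, law, 9, k2, 1330, 5980), (21, 5, Ola, law, 9, k2, 6700, 3860), (21, 8, Sam, rd, 38, cs, 1330, 5980), (21, 8, Sam, rd, 38, cs, 6700, 3860), (21, 8, Sam, rd, 9, k2, 1330, 5980), (21, 8, Sam, rd, 9, k2, 6700, 3860)}
Selection eid ≠ 29: {(13, 2, Sam, eng, 18, p1, 5360, 7200), (13, 9, Quin, ops, 18, p1, 5360, 7200), (21, 1, Fay, k2, 38, cs, 1330, 5980), (21, 1, Fay, k2, 38, cs, 6700, 3860), (21, 1, Fay, k2, 9, k2, 1330, 5980), (21, 1, Fay, k2, 9, k2, 6700, 3860), (21, 1, Tai, eng, 38, cs, 1330, 5980), (21, 1, Tai, eng, 38, cs, 6700, 3860), (21, 1, Tai, eng, 9, k2, 1330, 5980), (21, 1, Tai, eng, 9, k2, 6700, 3860), (21, 5, Ola, law, 38, cs, 1330, 5980), (21, 5, Ola, law, 38, cs, 6700, 3860), (21, 5, Ola, law, 9, k2, 1330, 5980), (21, 5, Ola, law, 9, k2, 6700, 3860), (21, 8, Sam, rd, 38, cs, 1330, 5980), (21, 8, Sam, rd, 38, cs, 6700, 3860), (21, 8, Sam, rd, 9, k2, 1330, 5980), (21, 8, Sam, rd, 9, k2, 6700, 3860)}
π_{budget, salary, pid} gives {(1330, 5980, cs), (1330, 5980, k2), (5360, 7200, p1), (6700, 3860, cs), (6700, 3860, k2)} (13 duplicate(s) eliminated).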